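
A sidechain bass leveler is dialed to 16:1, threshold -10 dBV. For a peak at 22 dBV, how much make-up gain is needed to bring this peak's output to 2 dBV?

Without make-up, output = threshold + overshoot/16 = -10 + 2 = -8 dBV.
Gap to target: 10 dB.

10 dB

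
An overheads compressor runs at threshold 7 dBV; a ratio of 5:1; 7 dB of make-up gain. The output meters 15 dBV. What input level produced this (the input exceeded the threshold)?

12 dBV

Before make-up, the level was 15 − 7 = 8 dBV.
The compressed level sits 8 − 7 = 1 dB over threshold.
Undo the ratio: input overshoot = 1 × 5 = 5 dB, giving input = 12 dBV.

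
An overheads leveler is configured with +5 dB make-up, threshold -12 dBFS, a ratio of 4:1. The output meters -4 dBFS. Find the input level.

Remove make-up: -4 − 5 = -9 dBFS.
The compressed level sits -9 − (-12) = 3 dB over threshold.
Before 4:1 compression the overshoot was 3 × 4 = 12 dB, so input = -12 + 12 = 0 dBFS.

0 dBFS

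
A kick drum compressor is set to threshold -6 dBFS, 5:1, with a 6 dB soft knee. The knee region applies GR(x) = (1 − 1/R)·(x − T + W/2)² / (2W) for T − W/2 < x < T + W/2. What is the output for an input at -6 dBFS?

-6.6 dBFS

x − T + W/2 = -6 − (-6) + 3 = 3.
GR = (1 − 1/5) × 3² / 12 = 0.8 × 9 / 12 = 0.6 dB.
Output = -6 − 0.6 = -6.6 dBFS.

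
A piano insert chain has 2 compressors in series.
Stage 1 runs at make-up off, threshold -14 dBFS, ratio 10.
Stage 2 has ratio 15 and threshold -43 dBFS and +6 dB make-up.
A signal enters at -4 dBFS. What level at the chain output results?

Stage 1: 10 dB above -14 dBFS, reduced 10:1 to 1 dB above → -13 dBFS.
Stage 2: 30 dB above -43 dBFS, reduced 15:1 to 2 dB above → -41 dBFS; +6 dB make-up → -35 dBFS.

-35 dBFS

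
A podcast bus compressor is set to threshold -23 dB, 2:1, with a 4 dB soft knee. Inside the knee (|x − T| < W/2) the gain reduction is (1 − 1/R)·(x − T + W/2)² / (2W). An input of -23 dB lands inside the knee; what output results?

-23.25 dB

x − T + W/2 = -23 − (-23) + 2 = 2.
GR = (1 − 1/2) × 2² / 8 = 0.5 × 4 / 8 = 0.25 dB.
Output = -23 − 0.25 = -23.25 dB.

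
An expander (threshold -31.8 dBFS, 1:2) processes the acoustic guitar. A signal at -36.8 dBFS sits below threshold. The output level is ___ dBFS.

-41.8 dBFS

Undershoot = (-31.8) − (-36.8) = 5 dB.
At 1:2, that expands to 10 dB under threshold.
Output = -31.8 − 10 = -41.8 dBFS.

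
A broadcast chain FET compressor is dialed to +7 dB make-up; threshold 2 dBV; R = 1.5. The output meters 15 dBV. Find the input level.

11 dBV

Before make-up, the level was 15 − 7 = 8 dBV.
Post-compression overshoot = 8 − 2 = 6 dB.
Undo the ratio: input overshoot = 6 × 1.5 = 9 dB, giving input = 11 dBV.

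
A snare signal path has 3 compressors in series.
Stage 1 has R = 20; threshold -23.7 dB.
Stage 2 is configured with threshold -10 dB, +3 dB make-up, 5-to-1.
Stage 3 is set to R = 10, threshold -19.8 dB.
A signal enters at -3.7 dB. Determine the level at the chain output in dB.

Stage 1: -3.7 dB is 20 dB over -23.7 dB; at 20:1 that becomes 1 dB over, giving -22.7 dB.
Stage 2: -22.7 dB is at or below the -10 dB threshold — no compression; make-up brings it to -19.7 dB.
Stage 3: -19.7 dB is 0.1 dB over -19.8 dB; at 10:1 that becomes 0.01 dB over, giving -19.79 dB.

-19.79 dB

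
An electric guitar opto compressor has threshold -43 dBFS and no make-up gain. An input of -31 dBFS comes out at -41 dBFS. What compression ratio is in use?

6:1

Input overshoot = -31 − (-43) = 12 dB; output overshoot = -41 − (-43) = 2 dB.
Ratio = 12 / 2 = 6.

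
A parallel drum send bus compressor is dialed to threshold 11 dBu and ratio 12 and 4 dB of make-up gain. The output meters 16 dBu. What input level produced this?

Remove make-up: 16 − 4 = 12 dBu.
That's 1 dB above the 11 dBu threshold.
Before 12:1 compression the overshoot was 1 × 12 = 12 dB, so input = 11 + 12 = 23 dBu.

23 dBu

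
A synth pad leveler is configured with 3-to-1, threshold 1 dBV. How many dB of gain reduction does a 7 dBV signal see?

7 dBV exceeds the threshold by 6 dB.
After 3:1 compression the overshoot becomes 6/3 = 2 dB.
Gain reduction = 6 − 2 = 4 dB.

4 dB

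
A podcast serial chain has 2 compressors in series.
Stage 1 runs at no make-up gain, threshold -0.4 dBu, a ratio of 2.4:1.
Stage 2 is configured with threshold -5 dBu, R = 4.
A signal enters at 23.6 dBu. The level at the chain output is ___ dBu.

Stage 1: 23.6 dBu is 24 dB over -0.4 dBu; at 2.4:1 that becomes 10 dB over, giving 9.6 dBu.
Stage 2: 9.6 dBu is 14.6 dB over -5 dBu; at 4:1 that becomes 3.65 dB over, giving -1.35 dBu.

-1.35 dBu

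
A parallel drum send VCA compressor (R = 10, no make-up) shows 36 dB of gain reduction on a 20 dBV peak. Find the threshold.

-20 dBV

Gain reduction = 20 − (-16) = 36 dB; output overshoot = GR / (R − 1) = 36 / 9 = 4 dB.
Threshold = output − output overshoot = -16 − 4 = -20 dBV.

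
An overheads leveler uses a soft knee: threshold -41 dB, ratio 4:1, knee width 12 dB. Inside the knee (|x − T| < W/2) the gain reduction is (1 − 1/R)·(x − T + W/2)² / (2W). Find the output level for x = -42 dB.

-42.78125 dB

x − T + W/2 = -42 − (-41) + 6 = 5.
GR = (1 − 1/4) × 5² / 24 = 0.75 × 25 / 24 = 0.78125 dB.
Output = -42 − 0.78125 = -42.78125 dB.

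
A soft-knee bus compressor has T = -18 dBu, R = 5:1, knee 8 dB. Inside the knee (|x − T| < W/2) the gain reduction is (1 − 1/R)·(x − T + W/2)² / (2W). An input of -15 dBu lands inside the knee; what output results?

x − T + W/2 = -15 − (-18) + 4 = 7.
GR = (1 − 1/5) × 7² / 16 = 0.8 × 49 / 16 = 2.45 dB.
Output = -15 − 2.45 = -17.45 dBu.

-17.45 dBu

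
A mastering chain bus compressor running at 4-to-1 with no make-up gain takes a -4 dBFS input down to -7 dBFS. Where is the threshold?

Let T be the threshold. Output overshoot = (input overshoot)/R, so -7 − T = (-4 − T)/4.
4·(-7 − T) = -4 − T → 3·T = -28 − (-4) = -24.
T = -24/3 = -8 dBFS.

-8 dBFS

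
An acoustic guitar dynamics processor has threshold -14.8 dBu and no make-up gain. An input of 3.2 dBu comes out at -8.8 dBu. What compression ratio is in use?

Input overshoot = 3.2 − (-14.8) = 18 dB; output overshoot = -8.8 − (-14.8) = 6 dB.
Ratio = 18 / 6 = 3.

3:1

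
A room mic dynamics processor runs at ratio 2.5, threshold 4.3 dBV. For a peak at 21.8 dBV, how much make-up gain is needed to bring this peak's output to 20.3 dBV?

9 dB

The peak compresses to 4.3 + 17.5/2.5 = 11.3 dBV.
To reach 20.3 dBV requires 20.3 − 11.3 = 9 dB of make-up.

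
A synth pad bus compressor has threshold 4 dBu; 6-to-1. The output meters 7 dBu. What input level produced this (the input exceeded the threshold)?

That's 3 dB above the 4 dBu threshold.
Before 6:1 compression the overshoot was 3 × 6 = 18 dB, so input = 4 + 18 = 22 dBu.

22 dBu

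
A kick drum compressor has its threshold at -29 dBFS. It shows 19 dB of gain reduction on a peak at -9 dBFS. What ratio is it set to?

20:1

Input overshoot = -9 − (-29) = 20 dB.
Output overshoot = 20 − 19 = 1 dB.
Ratio = input overshoot / output overshoot = 20 / 1 = 20.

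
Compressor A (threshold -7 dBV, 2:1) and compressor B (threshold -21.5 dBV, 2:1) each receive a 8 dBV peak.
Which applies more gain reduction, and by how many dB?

A: overshoot 15 dB → output overshoot 7.5 dB → GR 7.5 dB.
B: overshoot 29.5 dB → output overshoot 14.75 dB → GR 14.75 dB.
B applies 7.25 dB more gain reduction.

B, by 7.25 dB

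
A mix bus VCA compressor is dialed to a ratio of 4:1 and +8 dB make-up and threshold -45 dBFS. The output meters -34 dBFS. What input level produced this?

-33 dBFS

Remove make-up: -34 − 8 = -42 dBFS.
That's 3 dB above the -45 dBFS threshold.
Undo the ratio: input overshoot = 3 × 4 = 12 dB, giving input = -33 dBFS.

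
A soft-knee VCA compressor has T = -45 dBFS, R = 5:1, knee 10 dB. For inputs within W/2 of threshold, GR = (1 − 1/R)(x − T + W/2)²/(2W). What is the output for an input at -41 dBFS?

-44.24 dBFS

x − T + W/2 = -41 − (-45) + 5 = 9.
GR = (1 − 1/5) × 9² / 20 = 0.8 × 81 / 20 = 3.24 dB.
Output = -41 − 3.24 = -44.24 dBFS.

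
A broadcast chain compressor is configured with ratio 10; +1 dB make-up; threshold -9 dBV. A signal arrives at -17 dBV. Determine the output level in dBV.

-17 dBV is 8 dB below the -9 dBV threshold, so no gain reduction is applied.
Make-up gain adds 1 dB: -17 + 1 = -16 dBV.

-16 dBV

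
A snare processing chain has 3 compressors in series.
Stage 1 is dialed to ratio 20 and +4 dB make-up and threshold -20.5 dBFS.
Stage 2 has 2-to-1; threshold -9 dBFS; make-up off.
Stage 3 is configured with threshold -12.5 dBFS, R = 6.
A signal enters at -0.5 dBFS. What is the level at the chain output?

-15.5 dBFS

Stage 1: overshoot 20 dB → 20/20 = 1 dB → -19.5 dBFS; +4 dB make-up → -15.5 dBFS.
Stage 2: -15.5 dBFS ≤ -9 dBFS, so stage 2 doesn't engage; output -15.5 dBFS.
Stage 3: -15.5 dBFS is at or below the -12.5 dBFS threshold — no compression; output -15.5 dBFS.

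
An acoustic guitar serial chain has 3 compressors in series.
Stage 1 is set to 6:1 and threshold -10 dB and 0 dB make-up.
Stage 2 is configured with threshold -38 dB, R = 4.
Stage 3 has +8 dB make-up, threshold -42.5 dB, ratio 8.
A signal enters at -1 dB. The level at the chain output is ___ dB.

-33.015625 dB

Stage 1: 9 dB above -10 dB, reduced 6:1 to 1.5 dB above → -8.5 dB.
Stage 2: overshoot 29.5 dB → 29.5/4 = 7.375 dB → -30.625 dB.
Stage 3: overshoot 11.875 dB → 11.875/8 = 1.484375 dB → -41.015625 dB; +8 dB make-up → -33.015625 dB.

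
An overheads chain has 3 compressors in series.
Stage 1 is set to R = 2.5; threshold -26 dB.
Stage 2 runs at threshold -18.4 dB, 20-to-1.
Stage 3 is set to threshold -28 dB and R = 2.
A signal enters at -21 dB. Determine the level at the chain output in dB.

Stage 1: overshoot 5 dB → 5/2.5 = 2 dB → -24 dB.
Stage 2: -24 dB ≤ -18.4 dB, so stage 2 doesn't engage; output -24 dB.
Stage 3: overshoot 4 dB → 4/2 = 2 dB → -26 dB.

-26 dB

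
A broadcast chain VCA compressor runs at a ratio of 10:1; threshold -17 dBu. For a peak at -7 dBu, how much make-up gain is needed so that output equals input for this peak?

Overshoot 10 dB → 10/10 = 1 dB after compression, so the compressed level is -17 + 1 = -16 dBu.
Make-up = target − compressed = -7 − (-16) = 9 dB.

9 dB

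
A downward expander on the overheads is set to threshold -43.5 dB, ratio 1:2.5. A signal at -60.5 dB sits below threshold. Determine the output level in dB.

-86 dB

Below threshold, a 1:2.5 expander applies gain = (2.5−1)×(T − x) of attenuation.
(2.5−1) × 17 = 25.5 dB, so output = -60.5 − 25.5 = -86 dB.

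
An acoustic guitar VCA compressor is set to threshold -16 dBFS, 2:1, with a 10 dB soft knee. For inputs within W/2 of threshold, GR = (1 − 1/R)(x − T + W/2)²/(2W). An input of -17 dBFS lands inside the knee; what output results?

-17.4 dBFS

x − T + W/2 = -17 − (-16) + 5 = 4.
GR = (1 − 1/2) × 4² / 20 = 0.5 × 16 / 20 = 0.4 dB.
Output = -17 − 0.4 = -17.4 dBFS.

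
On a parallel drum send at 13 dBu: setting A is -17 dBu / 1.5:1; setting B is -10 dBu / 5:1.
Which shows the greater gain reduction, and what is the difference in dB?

B, by 8.4 dB

A: 30 dB over, compressed to 20 dB over, so 10 dB of GR.
B: 23 dB over, compressed to 4.6 dB over, so 18.4 dB of GR.
Difference: 8.4 dB in favour of B.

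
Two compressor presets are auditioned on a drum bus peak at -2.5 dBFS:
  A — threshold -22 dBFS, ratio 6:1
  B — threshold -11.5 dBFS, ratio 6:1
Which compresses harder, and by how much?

A: overshoot 19.5 dB → output overshoot 3.25 dB → GR 16.25 dB.
B: overshoot 9 dB → output overshoot 1.5 dB → GR 7.5 dB.
Difference: 8.75 dB in favour of A.

A, by 8.75 dB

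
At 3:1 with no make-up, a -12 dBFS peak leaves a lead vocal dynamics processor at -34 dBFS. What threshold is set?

Let T be the threshold. Output overshoot = (input overshoot)/R, so -34 − T = (-12 − T)/3.
3·(-34 − T) = -12 − T → 2·T = -102 − (-12) = -90.
T = -90/2 = -45 dBFS.

-45 dBFS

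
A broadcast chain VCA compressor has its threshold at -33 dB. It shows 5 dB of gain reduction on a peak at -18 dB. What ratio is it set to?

Input overshoot = -18 − (-33) = 15 dB.
Output overshoot = 15 − 5 = 10 dB.
Ratio = input overshoot / output overshoot = 15 / 10 = 1.5.

1.5:1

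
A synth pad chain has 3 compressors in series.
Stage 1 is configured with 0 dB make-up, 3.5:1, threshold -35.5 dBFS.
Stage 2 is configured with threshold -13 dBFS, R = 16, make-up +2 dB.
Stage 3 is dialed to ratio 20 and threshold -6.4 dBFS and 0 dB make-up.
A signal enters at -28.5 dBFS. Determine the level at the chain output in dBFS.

Stage 1: 7 dB above -35.5 dBFS, reduced 3.5:1 to 2 dB above → -33.5 dBFS.
Stage 2: below threshold (-33.5 ≤ -13); passes unchanged; make-up brings it to -31.5 dBFS.
Stage 3: -31.5 dBFS ≤ -6.4 dBFS, so stage 3 doesn't engage; output -31.5 dBFS.

-31.5 dBFS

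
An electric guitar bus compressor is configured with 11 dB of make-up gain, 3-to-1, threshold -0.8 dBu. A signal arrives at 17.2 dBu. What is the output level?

Overshoot: 17.2 − (-0.8) = 18 dB.
3:1 compression reduces that to 18/3 = 6 dB over.
Output = -0.8 + 6 = 5.2 dBu; make-up adds 11 dB, giving 16.2 dBu.

16.2 dBu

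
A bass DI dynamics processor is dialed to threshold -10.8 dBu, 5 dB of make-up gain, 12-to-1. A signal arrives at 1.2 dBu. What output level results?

The input is 12 dB above the -10.8 dBu threshold.
At 12:1 the overshoot is divided by 12, leaving 1 dB above threshold.
That puts the output at -9.8 dBu; make-up adds 5 dB, giving -4.8 dBu.

-4.8 dBu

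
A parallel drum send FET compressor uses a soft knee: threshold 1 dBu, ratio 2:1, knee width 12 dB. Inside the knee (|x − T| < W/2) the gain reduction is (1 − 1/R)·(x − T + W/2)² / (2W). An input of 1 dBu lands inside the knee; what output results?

x − T + W/2 = 1 − 1 + 6 = 6.
GR = (1 − 1/2) × 6² / 24 = 0.5 × 36 / 24 = 0.75 dB.
Output = 1 − 0.75 = 0.25 dBu.

0.25 dBu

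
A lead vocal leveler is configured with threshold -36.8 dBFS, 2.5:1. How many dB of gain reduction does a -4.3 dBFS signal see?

Overshoot = -4.3 − (-36.8) = 32.5 dB.
At 2.5:1, output sits 32.5/2.5 = 13 dB above threshold.
So the signal is attenuated by 32.5 − 13 = 19.5 dB.

19.5 dB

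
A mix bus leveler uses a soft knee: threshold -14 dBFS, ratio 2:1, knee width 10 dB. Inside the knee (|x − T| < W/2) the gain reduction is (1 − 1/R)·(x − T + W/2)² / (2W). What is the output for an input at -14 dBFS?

x − T + W/2 = -14 − (-14) + 5 = 5.
GR = (1 − 1/2) × 5² / 20 = 0.5 × 25 / 20 = 0.625 dB.
Output = -14 − 0.625 = -14.625 dBFS.

-14.625 dBFS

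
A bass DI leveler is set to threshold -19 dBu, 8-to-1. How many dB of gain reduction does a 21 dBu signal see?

35 dB

Overshoot = 21 − (-19) = 40 dB.
After 8:1 compression the overshoot becomes 40/8 = 5 dB.
GR = overshoot in − overshoot out = 40 − 5 = 35 dB.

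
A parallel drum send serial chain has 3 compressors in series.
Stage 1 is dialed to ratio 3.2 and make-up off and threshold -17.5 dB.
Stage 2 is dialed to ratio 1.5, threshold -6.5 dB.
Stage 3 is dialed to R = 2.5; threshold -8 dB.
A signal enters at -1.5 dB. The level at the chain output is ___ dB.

Stage 1: overshoot 16 dB → 16/3.2 = 5 dB → -12.5 dB.
Stage 2: below threshold (-12.5 ≤ -6.5); passes unchanged; output -12.5 dB.
Stage 3: -12.5 dB ≤ -8 dB, so stage 3 doesn't engage; output -12.5 dB.

-12.5 dB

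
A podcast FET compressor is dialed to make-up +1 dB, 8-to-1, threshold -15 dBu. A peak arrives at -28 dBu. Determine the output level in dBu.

-28 dBu is 13 dB below the -15 dBu threshold, so no gain reduction is applied.
Make-up gain adds 1 dB: -28 + 1 = -27 dBu.

-27 dBu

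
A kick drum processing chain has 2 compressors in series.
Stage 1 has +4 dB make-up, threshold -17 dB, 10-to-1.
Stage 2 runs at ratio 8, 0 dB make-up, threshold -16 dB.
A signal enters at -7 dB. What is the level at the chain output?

Stage 1: 10 dB above -17 dB, reduced 10:1 to 1 dB above → -16 dB; +4 dB make-up → -12 dB.
Stage 2: overshoot 4 dB → 4/8 = 0.5 dB → -15.5 dB.

-15.5 dB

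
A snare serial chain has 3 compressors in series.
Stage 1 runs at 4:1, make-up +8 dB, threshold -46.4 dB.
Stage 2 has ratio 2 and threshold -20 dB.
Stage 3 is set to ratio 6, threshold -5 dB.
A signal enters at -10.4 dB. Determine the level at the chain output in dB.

Stage 1: -10.4 dB is 36 dB over -46.4 dB; at 4:1 that becomes 9 dB over, giving -37.4 dB; +8 dB make-up → -29.4 dB.
Stage 2: -29.4 dB ≤ -20 dB, so stage 2 doesn't engage; output -29.4 dB.
Stage 3: -29.4 dB ≤ -5 dB, so stage 3 doesn't engage; output -29.4 dB.

-29.4 dB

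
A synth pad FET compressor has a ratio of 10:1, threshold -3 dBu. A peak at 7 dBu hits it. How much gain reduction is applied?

The signal is 10 dB above threshold.
After 10:1 compression the overshoot becomes 10/10 = 1 dB.
So the signal is attenuated by 10 − 1 = 9 dB.

9 dB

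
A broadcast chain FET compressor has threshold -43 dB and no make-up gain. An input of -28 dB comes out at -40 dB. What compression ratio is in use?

5:1

Input overshoot = -28 − (-43) = 15 dB; output overshoot = -40 − (-43) = 3 dB.
Ratio = 15 / 3 = 5.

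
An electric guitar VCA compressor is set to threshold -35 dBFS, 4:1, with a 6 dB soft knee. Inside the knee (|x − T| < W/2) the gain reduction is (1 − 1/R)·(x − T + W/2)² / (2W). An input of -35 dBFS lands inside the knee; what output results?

-35.5625 dBFS

x − T + W/2 = -35 − (-35) + 3 = 3.
GR = (1 − 1/4) × 3² / 12 = 0.75 × 9 / 12 = 0.5625 dB.
Output = -35 − 0.5625 = -35.5625 dBFS.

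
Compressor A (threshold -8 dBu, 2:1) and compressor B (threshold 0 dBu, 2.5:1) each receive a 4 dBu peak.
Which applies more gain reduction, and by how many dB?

A: overshoot 12 dB → output overshoot 6 dB → GR 6 dB.
B: overshoot 4 dB → output overshoot 1.6 dB → GR 2.4 dB.
A applies 3.6 dB more gain reduction.

A, by 3.6 dB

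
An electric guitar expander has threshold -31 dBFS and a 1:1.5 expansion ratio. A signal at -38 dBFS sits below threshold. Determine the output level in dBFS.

-41.5 dBFS

Undershoot = (-31) − (-38) = 7 dB.
At 1:1.5, that expands to 10.5 dB under threshold.
Output = -31 − 10.5 = -41.5 dBFS.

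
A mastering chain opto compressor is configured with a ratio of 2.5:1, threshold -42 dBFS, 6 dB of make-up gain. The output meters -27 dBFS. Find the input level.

Before make-up, the level was -27 − 6 = -33 dBFS.
The compressed level sits -33 − (-42) = 9 dB over threshold.
Input overshoot = R × output overshoot = 22.5 dB → input = -42 + 22.5 = -19.5 dBFS.

-19.5 dBFS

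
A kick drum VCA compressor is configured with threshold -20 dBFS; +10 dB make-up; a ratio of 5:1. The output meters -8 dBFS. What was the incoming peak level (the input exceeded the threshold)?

-10 dBFS

Stripping the +10 dB make-up gives -18 dBFS at the gain stage.
Post-compression overshoot = -18 − (-20) = 2 dB.
Input overshoot = R × output overshoot = 10 dB → input = -20 + 10 = -10 dBFS.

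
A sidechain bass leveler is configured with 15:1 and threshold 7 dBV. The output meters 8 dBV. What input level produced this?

The compressed level sits 8 − 7 = 1 dB over threshold.
Undo the ratio: input overshoot = 1 × 15 = 15 dB, giving input = 22 dBV.

22 dBV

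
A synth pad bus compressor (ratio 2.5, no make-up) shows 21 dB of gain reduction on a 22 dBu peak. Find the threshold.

Let T be the threshold. Output overshoot = (input overshoot)/R, so 1 − T = (22 − T)/2.5.
2.5·(1 − T) = 22 − T → 1.5·T = 2.5 − 22 = -19.5.
T = -19.5/1.5 = -13 dBu.

-13 dBu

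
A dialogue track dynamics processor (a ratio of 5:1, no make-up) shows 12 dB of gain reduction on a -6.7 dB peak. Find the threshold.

Input is 15 dB above T (since output overshoot × R = input overshoot: (-18.7 − T)·5 = -6.7 − T gives T = -21.7 dB).
Check: -21.7 + (-6.7 − (-21.7))/5 = -21.7 + 3 = -18.7 dB. ✓

-21.7 dB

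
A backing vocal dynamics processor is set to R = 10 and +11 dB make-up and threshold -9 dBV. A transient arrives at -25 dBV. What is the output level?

-25 dBV is 16 dB below the -9 dBV threshold, so no gain reduction is applied.
Make-up gain adds 11 dB: -25 + 11 = -14 dBV.

-14 dBV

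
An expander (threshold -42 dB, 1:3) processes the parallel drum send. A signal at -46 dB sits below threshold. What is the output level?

Below threshold, a 1:3 expander applies gain = (3−1)×(T − x) of attenuation.
(3−1) × 4 = 8 dB, so output = -46 − 8 = -54 dB.

-54 dB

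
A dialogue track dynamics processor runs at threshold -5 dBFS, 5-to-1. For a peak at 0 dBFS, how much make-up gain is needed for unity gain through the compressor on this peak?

4 dB

The peak compresses to -5 + 5/5 = -4 dBFS.
To reach 0 dBFS requires 0 − (-4) = 4 dB of make-up.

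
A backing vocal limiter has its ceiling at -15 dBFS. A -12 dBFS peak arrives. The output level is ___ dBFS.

The limiter clamps the peak to its -15 dBFS ceiling.

-15 dBFS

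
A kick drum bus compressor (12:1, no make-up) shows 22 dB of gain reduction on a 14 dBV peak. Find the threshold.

-10 dBV

Input is 24 dB above T (since output overshoot × R = input overshoot: (-8 − T)·12 = 14 − T gives T = -10 dBV).
Check: -10 + (14 − (-10))/12 = -10 + 2 = -8 dBV. ✓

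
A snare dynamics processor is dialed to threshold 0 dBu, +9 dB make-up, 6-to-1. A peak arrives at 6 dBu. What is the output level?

Overshoot: 6 − 0 = 6 dB.
At 6:1 the overshoot is divided by 6, leaving 1 dB above threshold.
So the level is 0 + 1 = 1 dBu; make-up adds 9 dB, giving 10 dBu.

10 dBu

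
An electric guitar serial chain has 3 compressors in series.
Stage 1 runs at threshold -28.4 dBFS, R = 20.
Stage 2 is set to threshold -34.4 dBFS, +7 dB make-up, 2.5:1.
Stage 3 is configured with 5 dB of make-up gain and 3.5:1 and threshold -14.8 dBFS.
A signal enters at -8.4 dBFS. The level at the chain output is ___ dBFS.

Stage 1: -8.4 dBFS is 20 dB over -28.4 dBFS; at 20:1 that becomes 1 dB over, giving -27.4 dBFS.
Stage 2: 7 dB above -34.4 dBFS, reduced 2.5:1 to 2.8 dB above → -31.6 dBFS; +7 dB make-up → -24.6 dBFS.
Stage 3: -24.6 dBFS is at or below the -14.8 dBFS threshold — no compression; make-up brings it to -19.6 dBFS.

-19.6 dBFS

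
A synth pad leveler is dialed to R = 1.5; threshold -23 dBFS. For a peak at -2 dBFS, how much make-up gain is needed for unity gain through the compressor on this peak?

Overshoot 21 dB → 21/1.5 = 14 dB after compression, so the compressed level is -23 + 14 = -9 dBFS.
Make-up = target − compressed = -2 − (-9) = 7 dB.

7 dB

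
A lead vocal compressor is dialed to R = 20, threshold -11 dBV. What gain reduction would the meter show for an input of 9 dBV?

19 dB

The signal is 20 dB above threshold.
After 20:1 compression the overshoot becomes 20/20 = 1 dB.
GR = overshoot in − overshoot out = 20 − 1 = 19 dB.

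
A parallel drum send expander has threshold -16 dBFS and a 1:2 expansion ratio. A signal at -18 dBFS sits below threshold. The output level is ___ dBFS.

The input is 2 dB below the -16 dBFS threshold.
A 1:2 expander multiplies undershoot by 2: 2 × 2 = 4 dB below threshold.
Output = -16 − 4 = -20 dBFS.

-20 dBFS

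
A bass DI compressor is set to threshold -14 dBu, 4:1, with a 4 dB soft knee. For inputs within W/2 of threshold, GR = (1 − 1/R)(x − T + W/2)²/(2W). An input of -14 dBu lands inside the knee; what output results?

-14.375 dBu

x − T + W/2 = -14 − (-14) + 2 = 2.
GR = (1 − 1/4) × 2² / 8 = 0.75 × 4 / 8 = 0.375 dB.
Output = -14 − 0.375 = -14.375 dBu.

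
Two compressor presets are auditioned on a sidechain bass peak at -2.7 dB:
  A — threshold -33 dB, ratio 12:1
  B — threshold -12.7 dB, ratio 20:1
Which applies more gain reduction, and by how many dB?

A: overshoot 30.3 dB → output overshoot 2.525 dB → GR 27.775 dB.
B: overshoot 10 dB → output overshoot 0.5 dB → GR 9.5 dB.
A reduces 18.275 dB more.

A, by 18.275 dB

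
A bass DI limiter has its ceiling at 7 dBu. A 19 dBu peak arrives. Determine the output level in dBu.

The limiter clamps the peak to its 7 dBu ceiling.

7 dBu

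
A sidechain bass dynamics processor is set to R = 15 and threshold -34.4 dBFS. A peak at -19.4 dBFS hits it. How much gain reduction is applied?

14 dB

-19.4 dBFS exceeds the threshold by 15 dB.
After 15:1 compression the overshoot becomes 15/15 = 1 dB.
So the signal is attenuated by 15 − 1 = 14 dB.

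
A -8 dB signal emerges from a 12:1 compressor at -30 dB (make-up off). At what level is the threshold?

Let T be the threshold. Output overshoot = (input overshoot)/R, so -30 − T = (-8 − T)/12.
12·(-30 − T) = -8 − T → 11·T = -360 − (-8) = -352.
T = -352/11 = -32 dB.

-32 dB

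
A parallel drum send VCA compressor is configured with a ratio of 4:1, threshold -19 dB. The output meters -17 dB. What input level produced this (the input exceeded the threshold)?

-11 dB

That's 2 dB above the -19 dB threshold.
Input overshoot = R × output overshoot = 8 dB → input = -19 + 8 = -11 dB.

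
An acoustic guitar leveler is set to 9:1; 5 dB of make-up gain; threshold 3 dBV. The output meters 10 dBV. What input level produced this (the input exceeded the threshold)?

Remove make-up: 10 − 5 = 5 dBV.
Post-compression overshoot = 5 − 3 = 2 dB.
Before 9:1 compression the overshoot was 2 × 9 = 18 dB, so input = 3 + 18 = 21 dBV.

21 dBV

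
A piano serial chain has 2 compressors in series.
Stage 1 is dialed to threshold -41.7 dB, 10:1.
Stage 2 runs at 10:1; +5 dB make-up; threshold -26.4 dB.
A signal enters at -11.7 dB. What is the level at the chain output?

Stage 1: 30 dB above -41.7 dB, reduced 10:1 to 3 dB above → -38.7 dB.
Stage 2: below threshold (-38.7 ≤ -26.4); passes unchanged; make-up brings it to -33.7 dB.

-33.7 dB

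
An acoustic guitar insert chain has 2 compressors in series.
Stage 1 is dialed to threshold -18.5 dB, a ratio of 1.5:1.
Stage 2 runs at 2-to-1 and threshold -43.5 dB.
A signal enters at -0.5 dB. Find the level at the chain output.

-25 dB

Stage 1: overshoot 18 dB → 18/1.5 = 12 dB → -6.5 dB.
Stage 2: -6.5 dB is 37 dB over -43.5 dB; at 2:1 that becomes 18.5 dB over, giving -25 dB.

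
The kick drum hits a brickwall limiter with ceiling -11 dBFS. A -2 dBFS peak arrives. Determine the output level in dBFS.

A brickwall limiter is an ∞:1 compressor: any input above the ceiling is clamped to -11 dBFS.

-11 dBFS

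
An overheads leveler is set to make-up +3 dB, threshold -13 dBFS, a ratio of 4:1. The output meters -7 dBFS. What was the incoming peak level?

-1 dBFS

Remove make-up: -7 − 3 = -10 dBFS.
Post-compression overshoot = -10 − (-13) = 3 dB.
Undo the ratio: input overshoot = 3 × 4 = 12 dB, giving input = -1 dBFS.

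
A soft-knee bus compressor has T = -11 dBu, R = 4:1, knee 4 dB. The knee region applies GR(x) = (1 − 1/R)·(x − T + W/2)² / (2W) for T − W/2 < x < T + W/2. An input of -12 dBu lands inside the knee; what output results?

-12.09375 dBu

x − T + W/2 = -12 − (-11) + 2 = 1.
GR = (1 − 1/4) × 1² / 8 = 0.75 × 1 / 8 = 0.09375 dB.
Output = -12 − 0.09375 = -12.09375 dBu.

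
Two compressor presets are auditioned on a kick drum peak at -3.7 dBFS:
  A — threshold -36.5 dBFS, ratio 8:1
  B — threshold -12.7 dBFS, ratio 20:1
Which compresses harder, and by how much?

A: 32.8 dB over, compressed to 4.1 dB over, so 28.7 dB of GR.
B: 9 dB over, compressed to 0.45 dB over, so 8.55 dB of GR.
A applies 20.15 dB more gain reduction.

A, by 20.15 dB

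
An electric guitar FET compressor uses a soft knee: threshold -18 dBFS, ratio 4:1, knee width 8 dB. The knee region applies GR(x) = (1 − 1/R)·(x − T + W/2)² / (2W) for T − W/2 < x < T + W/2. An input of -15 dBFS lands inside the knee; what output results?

-17.296875 dBFS

x − T + W/2 = -15 − (-18) + 4 = 7.
GR = (1 − 1/4) × 7² / 16 = 0.75 × 49 / 16 = 2.296875 dB.
Output = -15 − 2.296875 = -17.296875 dBFS.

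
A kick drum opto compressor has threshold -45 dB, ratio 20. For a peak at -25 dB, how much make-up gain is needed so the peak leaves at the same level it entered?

19 dB

The peak compresses to -45 + 20/20 = -44 dB.
To reach -25 dB requires -25 − (-44) = 19 dB of make-up.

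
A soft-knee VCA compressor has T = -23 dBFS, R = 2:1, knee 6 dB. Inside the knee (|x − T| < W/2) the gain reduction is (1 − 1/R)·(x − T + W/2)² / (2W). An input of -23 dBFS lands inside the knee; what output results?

-23.375 dBFS

x − T + W/2 = -23 − (-23) + 3 = 3.
GR = (1 − 1/2) × 3² / 12 = 0.5 × 9 / 12 = 0.375 dB.
Output = -23 − 0.375 = -23.375 dBFS.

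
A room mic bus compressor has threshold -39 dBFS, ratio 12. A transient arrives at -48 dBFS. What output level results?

-48 dBFS

-48 dBFS is 9 dB below the -39 dBFS threshold, so no gain reduction is applied.
Output = input = -48 dBFS.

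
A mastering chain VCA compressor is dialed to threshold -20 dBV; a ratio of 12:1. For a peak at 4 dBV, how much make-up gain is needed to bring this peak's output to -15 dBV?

Without make-up, output = threshold + overshoot/12 = -20 + 2 = -18 dBV.
Gap to target: 3 dB.

3 dB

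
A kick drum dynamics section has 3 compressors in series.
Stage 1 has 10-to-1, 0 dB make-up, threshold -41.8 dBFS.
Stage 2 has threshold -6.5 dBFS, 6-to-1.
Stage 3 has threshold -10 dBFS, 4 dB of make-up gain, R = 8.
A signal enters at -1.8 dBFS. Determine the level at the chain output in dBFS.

-33.8 dBFS

Stage 1: 40 dB above -41.8 dBFS, reduced 10:1 to 4 dB above → -37.8 dBFS.
Stage 2: -37.8 dBFS is at or below the -6.5 dBFS threshold — no compression; output -37.8 dBFS.
Stage 3: below threshold (-37.8 ≤ -10); passes unchanged; make-up brings it to -33.8 dBFS.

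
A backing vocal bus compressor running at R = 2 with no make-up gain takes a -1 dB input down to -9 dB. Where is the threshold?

Input is 16 dB above T (since output overshoot × R = input overshoot: (-9 − T)·2 = -1 − T gives T = -17 dB).
Check: -17 + (-1 − (-17))/2 = -17 + 8 = -9 dB. ✓

-17 dB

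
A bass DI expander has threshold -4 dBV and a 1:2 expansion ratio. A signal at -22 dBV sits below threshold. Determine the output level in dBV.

-40 dBV

Undershoot = (-4) − (-22) = 18 dB.
At 1:2, that expands to 36 dB under threshold.
Output = -4 − 36 = -40 dBV.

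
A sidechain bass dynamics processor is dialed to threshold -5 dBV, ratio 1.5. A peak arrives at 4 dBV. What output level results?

1 dBV

Overshoot: 4 − (-5) = 9 dB.
The 9 dB excess becomes 6 dB after 1.5:1 reduction.
So the level is -5 + 6 = 1 dBV.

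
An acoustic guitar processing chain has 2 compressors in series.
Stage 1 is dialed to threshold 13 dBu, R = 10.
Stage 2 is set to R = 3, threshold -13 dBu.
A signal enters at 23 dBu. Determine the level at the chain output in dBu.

Stage 1: overshoot 10 dB → 10/10 = 1 dB → 14 dBu.
Stage 2: 27 dB above -13 dBu, reduced 3:1 to 9 dB above → -4 dBu.

-4 dBu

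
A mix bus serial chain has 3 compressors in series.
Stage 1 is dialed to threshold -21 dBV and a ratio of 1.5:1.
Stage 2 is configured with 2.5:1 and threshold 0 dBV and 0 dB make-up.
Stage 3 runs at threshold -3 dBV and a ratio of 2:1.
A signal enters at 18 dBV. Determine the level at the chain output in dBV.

Stage 1: 39 dB above -21 dBV, reduced 1.5:1 to 26 dB above → 5 dBV.
Stage 2: 5 dBV is 5 dB over 0 dBV; at 2.5:1 that becomes 2 dB over, giving 2 dBV.
Stage 3: 5 dB above -3 dBV, reduced 2:1 to 2.5 dB above → -0.5 dBV.

-0.5 dBV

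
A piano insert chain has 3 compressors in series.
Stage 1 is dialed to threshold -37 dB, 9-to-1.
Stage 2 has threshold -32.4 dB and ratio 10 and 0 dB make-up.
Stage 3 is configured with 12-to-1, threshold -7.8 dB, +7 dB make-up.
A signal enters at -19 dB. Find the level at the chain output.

Stage 1: -19 dB is 18 dB over -37 dB; at 9:1 that becomes 2 dB over, giving -35 dB.
Stage 2: -35 dB is at or below the -32.4 dB threshold — no compression; output -35 dB.
Stage 3: -35 dB is at or below the -7.8 dB threshold — no compression; make-up brings it to -28 dB.

-28 dB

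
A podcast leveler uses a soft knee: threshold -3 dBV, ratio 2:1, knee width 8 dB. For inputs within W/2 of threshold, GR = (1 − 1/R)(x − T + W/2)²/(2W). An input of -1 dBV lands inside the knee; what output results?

-2.125 dBV

x − T + W/2 = -1 − (-3) + 4 = 6.
GR = (1 − 1/2) × 6² / 16 = 0.5 × 36 / 16 = 1.125 dB.
Output = -1 − 1.125 = -2.125 dBV.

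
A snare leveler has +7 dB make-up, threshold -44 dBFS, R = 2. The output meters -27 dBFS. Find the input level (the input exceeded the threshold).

Before make-up, the level was -27 − 7 = -34 dBFS.
That's 10 dB above the -44 dBFS threshold.
Undo the ratio: input overshoot = 10 × 2 = 20 dB, giving input = -24 dBFS.

-24 dBFS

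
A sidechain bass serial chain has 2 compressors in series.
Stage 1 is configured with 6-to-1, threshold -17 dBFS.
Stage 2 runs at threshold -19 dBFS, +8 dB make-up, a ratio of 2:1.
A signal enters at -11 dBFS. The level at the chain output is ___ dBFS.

Stage 1: overshoot 6 dB → 6/6 = 1 dB → -16 dBFS.
Stage 2: 3 dB above -19 dBFS, reduced 2:1 to 1.5 dB above → -17.5 dBFS; +8 dB make-up → -9.5 dBFS.

-9.5 dBFS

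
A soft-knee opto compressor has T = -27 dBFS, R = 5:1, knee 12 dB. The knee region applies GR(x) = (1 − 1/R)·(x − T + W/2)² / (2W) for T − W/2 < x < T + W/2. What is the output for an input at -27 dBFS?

-28.2 dBFS

x − T + W/2 = -27 − (-27) + 6 = 6.
GR = (1 − 1/5) × 6² / 24 = 0.8 × 36 / 24 = 1.2 dB.
Output = -27 − 1.2 = -28.2 dBFS.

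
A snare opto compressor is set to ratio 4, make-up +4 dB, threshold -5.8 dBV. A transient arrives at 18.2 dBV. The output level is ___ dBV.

Overshoot: 18.2 − (-5.8) = 24 dB.
4:1 compression reduces that to 24/4 = 6 dB over.
That puts the output at 0.2 dBV; make-up adds 4 dB, giving 4.2 dBV.

4.2 dBV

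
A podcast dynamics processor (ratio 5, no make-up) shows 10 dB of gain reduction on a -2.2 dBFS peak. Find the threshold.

-14.7 dBFS

Gain reduction = -2.2 − (-12.2) = 10 dB; output overshoot = GR / (R − 1) = 10 / 4 = 2.5 dB.
Threshold = output − output overshoot = -12.2 − 2.5 = -14.7 dBFS.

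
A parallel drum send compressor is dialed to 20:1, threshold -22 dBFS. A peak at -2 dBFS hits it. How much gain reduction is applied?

19 dB

The signal is 20 dB above threshold.
At 20:1, output sits 20/20 = 1 dB above threshold.
Gain reduction = 20 − 1 = 19 dB.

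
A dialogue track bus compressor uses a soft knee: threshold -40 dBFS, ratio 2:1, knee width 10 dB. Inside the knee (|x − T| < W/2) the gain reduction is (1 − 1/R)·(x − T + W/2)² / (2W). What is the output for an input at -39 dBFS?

-39.9 dBFS

x − T + W/2 = -39 − (-40) + 5 = 6.
GR = (1 − 1/2) × 6² / 20 = 0.5 × 36 / 20 = 0.9 dB.
Output = -39 − 0.9 = -39.9 dBFS.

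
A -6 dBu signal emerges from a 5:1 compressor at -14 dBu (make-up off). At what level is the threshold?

-16 dBu

Let T be the threshold. Output overshoot = (input overshoot)/R, so -14 − T = (-6 − T)/5.
5·(-14 − T) = -6 − T → 4·T = -70 − (-6) = -64.
T = -64/4 = -16 dBu.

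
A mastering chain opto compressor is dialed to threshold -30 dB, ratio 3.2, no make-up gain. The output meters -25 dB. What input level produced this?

Post-compression overshoot = -25 − (-30) = 5 dB.
Input overshoot = R × output overshoot = 16 dB → input = -30 + 16 = -14 dB.

-14 dB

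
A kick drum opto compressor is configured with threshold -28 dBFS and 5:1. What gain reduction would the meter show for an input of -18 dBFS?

-18 dBFS exceeds the threshold by 10 dB.
After 5:1 compression the overshoot becomes 10/5 = 2 dB.
GR = overshoot in − overshoot out = 10 − 2 = 8 dB.

8 dB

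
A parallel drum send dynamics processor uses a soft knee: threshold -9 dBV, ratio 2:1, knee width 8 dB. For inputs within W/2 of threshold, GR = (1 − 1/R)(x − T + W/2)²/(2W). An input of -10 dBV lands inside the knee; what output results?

x − T + W/2 = -10 − (-9) + 4 = 3.
GR = (1 − 1/2) × 3² / 16 = 0.5 × 9 / 16 = 0.28125 dB.
Output = -10 − 0.28125 = -10.28125 dBV.

-10.28125 dBV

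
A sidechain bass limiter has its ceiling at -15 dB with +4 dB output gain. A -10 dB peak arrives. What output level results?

A brickwall limiter is an ∞:1 compressor: any input above the ceiling is clamped to -15 dB.
Output gain then adds 4 dB: -15 + 4 = -11 dB.

-11 dB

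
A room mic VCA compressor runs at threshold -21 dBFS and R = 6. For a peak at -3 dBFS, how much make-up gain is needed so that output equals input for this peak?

Overshoot 18 dB → 18/6 = 3 dB after compression, so the compressed level is -21 + 3 = -18 dBFS.
Make-up = target − compressed = -3 − (-18) = 15 dB.

15 dB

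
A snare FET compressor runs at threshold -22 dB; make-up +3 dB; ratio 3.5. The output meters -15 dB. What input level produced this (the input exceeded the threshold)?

-8 dB

Before make-up, the level was -15 − 3 = -18 dB.
The compressed level sits -18 − (-22) = 4 dB over threshold.
Input overshoot = R × output overshoot = 14 dB → input = -22 + 14 = -8 dB.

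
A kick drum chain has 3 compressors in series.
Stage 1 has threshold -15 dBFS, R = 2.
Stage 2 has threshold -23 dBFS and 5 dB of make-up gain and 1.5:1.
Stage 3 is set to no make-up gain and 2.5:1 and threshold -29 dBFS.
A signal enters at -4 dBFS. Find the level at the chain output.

Stage 1: 11 dB above -15 dBFS, reduced 2:1 to 5.5 dB above → -9.5 dBFS.
Stage 2: overshoot 13.5 dB → 13.5/1.5 = 9 dB → -14 dBFS; +5 dB make-up → -9 dBFS.
Stage 3: -9 dBFS is 20 dB over -29 dBFS; at 2.5:1 that becomes 8 dB over, giving -21 dBFS.

-21 dBFS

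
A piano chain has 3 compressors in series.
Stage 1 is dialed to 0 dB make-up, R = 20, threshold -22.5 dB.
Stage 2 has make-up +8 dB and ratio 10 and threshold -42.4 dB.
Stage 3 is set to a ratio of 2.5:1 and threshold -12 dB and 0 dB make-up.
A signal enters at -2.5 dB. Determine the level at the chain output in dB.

Stage 1: -2.5 dB is 20 dB over -22.5 dB; at 20:1 that becomes 1 dB over, giving -21.5 dB.
Stage 2: 20.9 dB above -42.4 dB, reduced 10:1 to 2.09 dB above → -40.31 dB; +8 dB make-up → -32.31 dB.
Stage 3: -32.31 dB is at or below the -12 dB threshold — no compression; output -32.31 dB.

-32.31 dB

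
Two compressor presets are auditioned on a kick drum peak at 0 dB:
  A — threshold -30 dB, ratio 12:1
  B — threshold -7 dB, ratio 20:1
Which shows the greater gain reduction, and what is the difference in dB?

A: 30 dB over, compressed to 2.5 dB over, so 27.5 dB of GR.
B: 7 dB over, compressed to 0.35 dB over, so 6.65 dB of GR.
Difference: 20.85 dB in favour of A.

A, by 20.85 dB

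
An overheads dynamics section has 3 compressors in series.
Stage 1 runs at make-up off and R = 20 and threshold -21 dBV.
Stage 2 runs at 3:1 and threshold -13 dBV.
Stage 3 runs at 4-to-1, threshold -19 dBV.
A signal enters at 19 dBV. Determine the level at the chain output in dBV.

-19 dBV

Stage 1: 40 dB above -21 dBV, reduced 20:1 to 2 dB above → -19 dBV.
Stage 2: -19 dBV ≤ -13 dBV, so stage 2 doesn't engage; output -19 dBV.
Stage 3: -19 dBV ≤ -19 dBV, so stage 3 doesn't engage; output -19 dBV.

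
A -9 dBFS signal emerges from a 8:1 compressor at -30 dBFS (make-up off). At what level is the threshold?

-33 dBFS

Gain reduction = -9 − (-30) = 21 dB; output overshoot = GR / (R − 1) = 21 / 7 = 3 dB.
Threshold = output − output overshoot = -30 − 3 = -33 dBFS.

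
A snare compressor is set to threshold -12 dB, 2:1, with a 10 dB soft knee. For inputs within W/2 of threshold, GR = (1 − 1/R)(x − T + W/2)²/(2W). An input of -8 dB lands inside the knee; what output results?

x − T + W/2 = -8 − (-12) + 5 = 9.
GR = (1 − 1/2) × 9² / 20 = 0.5 × 81 / 20 = 2.025 dB.
Output = -8 − 2.025 = -10.025 dB.

-10.025 dB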